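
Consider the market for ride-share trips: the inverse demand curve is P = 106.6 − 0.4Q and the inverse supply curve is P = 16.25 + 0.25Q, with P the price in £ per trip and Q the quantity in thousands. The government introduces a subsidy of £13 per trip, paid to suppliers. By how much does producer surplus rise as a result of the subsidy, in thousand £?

Producer surplus rises by £745 thousand.

Rewrite in direct form: Qd = 266.5 − 2.5P and Qs = 4P − 65.
Before the subsidy: set 266.5 − 2.5P = 4P − 65 → P* = £51, Q* = 139.
With a per-unit subsidy paid to suppliers, each receives P + 13 per unit sold, so supply becomes Qs = 4(P + 13) − 65.
New equilibrium: consumers pay £43, suppliers receive £56, Q = 159. (Wedge: Pb − Ps = −13.)
ΔPS is the trapezoid between Q = 159 and Q = 139 of height £5: ½ · (139 + 159) · 5 = £745.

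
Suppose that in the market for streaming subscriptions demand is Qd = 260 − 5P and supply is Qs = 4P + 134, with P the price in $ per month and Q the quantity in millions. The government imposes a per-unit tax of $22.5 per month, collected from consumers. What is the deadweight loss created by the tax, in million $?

Deadweight loss = $562.5 million.

Without the tax, 260 − 5P = 4P + 134 gives 9P = 126, so P* = $14 and Q* = 190.
With the tax collected from consumers, demand (in seller-price terms) shifts: Qd = 260 − 5(P + 22.5).
Solving gives Q = 140 with consumers paying $24 and sellers receiving $1.5 (the $22.5 wedge).
Quantity falls by |ΔQ| = |190 − 140| = 50.
DWL = ½ · t · |ΔQ| = ½ · 22.5 · 50 = $562.5.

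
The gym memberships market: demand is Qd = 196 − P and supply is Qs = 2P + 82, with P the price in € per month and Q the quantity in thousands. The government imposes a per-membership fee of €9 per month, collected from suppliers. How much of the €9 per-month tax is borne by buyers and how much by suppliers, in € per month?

Before the tax: set 196 − P = 2P + 82 → P* = €38, Q* = 158.
With the tax collected from suppliers, supply shifts: Qs = 2(P − 9) + 82.
Solving gives Q = 152 with buyers paying €44 and suppliers receiving €35 (the €9 wedge).
Burden on buyers: €6; on suppliers: €3. (They sum to €9.)
The less price-elastic side of the market bears the larger share of a per-unit tax.

Buyers bear €6 per month; suppliers bear €3 per month.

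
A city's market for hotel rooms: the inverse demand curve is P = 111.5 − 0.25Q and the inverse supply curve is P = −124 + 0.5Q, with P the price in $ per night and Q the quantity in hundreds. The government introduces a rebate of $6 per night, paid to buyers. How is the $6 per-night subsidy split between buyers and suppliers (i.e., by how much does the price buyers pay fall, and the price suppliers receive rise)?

Buyers gain $2 per night; suppliers gain $4 per night.

Rewrite in direct form: Qd = 446 − 4P and Qs = 2P + 248.
Before the subsidy: set 446 − 4P = 2P + 248 → P* = $33, Q* = 314.
With a per-unit subsidy paid to buyers, each effectively pays P − 6, so demand becomes Qd = 446 − 4(P − 6).
New equilibrium: buyers pay $31, suppliers receive $37, Q = 322. (Wedge: Pb − Ps = −6.)
Gain to buyers: $2; to suppliers: $4. (They sum to $6.)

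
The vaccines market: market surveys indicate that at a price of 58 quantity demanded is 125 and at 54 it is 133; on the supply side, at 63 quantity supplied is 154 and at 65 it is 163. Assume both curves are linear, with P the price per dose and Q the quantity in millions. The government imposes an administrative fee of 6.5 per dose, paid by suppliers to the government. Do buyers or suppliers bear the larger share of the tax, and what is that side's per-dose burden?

Demand slope: (133 − 125)/(54 − 58) = -2, so Qd = 241 − 2P.
Supply slope: (163 − 154)/(65 − 63) = 4.5, so Qs = 4.5P − 129.5.
Without the tax, 241 − 2P = 4.5P − 129.5 gives 6.5P = 370.5, so P* = 57 and Q* = 127.
With the tax collected from suppliers, supply shifts: Qs = 4.5(P − 6.5) − 129.5.
Solving gives Q = 118 with buyers paying 61.5 and suppliers receiving 55 (the 6.5 wedge).
Per-dose burden: buyers 4.5, suppliers 2.
Buyers take the larger share because demand is less price-elastic here (demand slope 2 vs supply slope 4.5).

Buyers bear the larger share: 4.5 per dose.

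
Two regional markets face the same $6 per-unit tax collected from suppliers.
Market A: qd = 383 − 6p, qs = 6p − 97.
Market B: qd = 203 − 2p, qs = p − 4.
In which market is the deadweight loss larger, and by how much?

Market A: pre-tax p* = $40, q* = 143; post-tax q = 125; deadweight loss = $54.
Market B: pre-tax p* = $69, q* = 65; post-tax q = 61; deadweight loss = $12.
Difference: $54 vs $12 → market A is larger by $42.

Market A, by $42.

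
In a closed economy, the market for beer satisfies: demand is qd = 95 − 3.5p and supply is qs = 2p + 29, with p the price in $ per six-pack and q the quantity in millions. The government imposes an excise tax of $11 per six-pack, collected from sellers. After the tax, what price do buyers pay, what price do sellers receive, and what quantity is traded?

Before the tax: set 95 − 3.5p = 2p + 29 → p* = $12, q* = 53.
With the tax collected from sellers, supply shifts: qs = 2(p − 11) + 29.
Solving gives q = 39 with buyers paying $16 and sellers receiving $5 (the $11 wedge).

Buyers pay $16; sellers receive $5; quantity = 39.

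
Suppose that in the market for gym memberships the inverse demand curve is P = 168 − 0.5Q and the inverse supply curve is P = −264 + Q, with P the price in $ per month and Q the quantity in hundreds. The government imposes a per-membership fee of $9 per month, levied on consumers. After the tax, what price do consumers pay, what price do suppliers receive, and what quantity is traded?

Rewrite in direct form: Qd = 336 − 2P and Qs = P + 264.
Before the tax: set 336 − 2P = P + 264 → P* = $24, Q* = 288.
With the tax collected from consumers, demand (in seller-price terms) shifts: Qd = 336 − 2(P + 9).
Solving gives Q = 282 with consumers paying $27 and suppliers receiving $18 (the $9 wedge).
The less price-elastic side of the market bears the larger share of a per-unit tax.

Consumers pay $27; suppliers receive $18; quantity = 282.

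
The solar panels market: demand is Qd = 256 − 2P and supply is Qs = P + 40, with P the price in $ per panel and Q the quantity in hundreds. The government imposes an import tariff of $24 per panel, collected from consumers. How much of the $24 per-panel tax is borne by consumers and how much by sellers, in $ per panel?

Consumers bear $8 per panel; sellers bear $16 per panel.

Without the tax, 256 − 2P = P + 40 gives 3P = 216, so P* = $72 and Q* = 112.
With the tax collected from consumers, demand (in seller-price terms) shifts: Qd = 256 − 2(P + 24).
New equilibrium: consumers pay $80, sellers receive $56, Q = 96. (Wedge: Pb − Ps = 24.)
Burden on consumers: $8; on sellers: $16. (They sum to $24.)
The less price-elastic side of the market bears the larger share of a per-unit tax.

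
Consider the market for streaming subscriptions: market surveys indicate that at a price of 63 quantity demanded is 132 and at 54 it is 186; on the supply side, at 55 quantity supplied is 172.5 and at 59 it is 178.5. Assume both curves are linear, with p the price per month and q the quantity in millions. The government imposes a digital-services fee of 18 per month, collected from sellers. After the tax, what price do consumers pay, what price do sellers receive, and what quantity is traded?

Consumers pay 59.6; sellers receive 41.6; quantity = 152.4.

Demand slope: (186 − 132)/(54 − 63) = -6, so qd = 510 − 6p.
Supply slope: (178.5 − 172.5)/(59 − 55) = 1.5, so qs = 1.5p + 90.
Without the tax, 510 − 6p = 1.5p + 90 gives 7.5p = 420, so p* = 56 and q* = 174.
With the tax collected from sellers, supply shifts: qs = 1.5(p − 18) + 90.
Solving gives q = 152.4 with consumers paying 59.6 and sellers receiving 41.6 (the 18 wedge).
The less price-elastic side of the market bears the larger share of a per-unit tax.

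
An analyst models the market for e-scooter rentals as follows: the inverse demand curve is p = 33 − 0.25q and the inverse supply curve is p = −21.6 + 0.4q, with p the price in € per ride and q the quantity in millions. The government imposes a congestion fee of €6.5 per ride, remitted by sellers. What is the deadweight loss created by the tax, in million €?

Rewrite in direct form: qd = 132 − 4p and qs = 2.5p + 54.
Before the tax: set 132 − 4p = 2.5p + 54 → p* = €12, q* = 84.
With the tax collected from sellers, supply shifts: qs = 2.5(p − 6.5) + 54.
Solving gives q = 74 with consumers paying €14.5 and sellers receiving €8 (the €6.5 wedge).
Quantity falls by |ΔQ| = |84 − 74| = 10.
DWL = ½ · t · |ΔQ| = ½ · 6.5 · 10 = €32.5.

Deadweight loss = €32.5 million.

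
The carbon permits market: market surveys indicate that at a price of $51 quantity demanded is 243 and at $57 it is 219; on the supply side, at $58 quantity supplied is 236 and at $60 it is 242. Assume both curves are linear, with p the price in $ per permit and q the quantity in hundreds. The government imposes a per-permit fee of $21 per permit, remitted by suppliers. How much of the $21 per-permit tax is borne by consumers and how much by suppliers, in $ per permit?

Consumers bear $9 per permit; suppliers bear $12 per permit.

Demand slope: (219 − 243)/(57 − 51) = -4, so qd = 447 − 4p.
Supply slope: (242 − 236)/(60 − 58) = 3, so qs = 3p + 62.
Without the tax, 447 − 4p = 3p + 62 gives 7p = 385, so p* = $55 and q* = 227.
With the tax collected from suppliers, supply shifts: qs = 3(p − 21) + 62.
Solving gives q = 191 with consumers paying $64 and suppliers receiving $43 (the $21 wedge).
Burden on consumers: $9; on suppliers: $12. (They sum to $21.)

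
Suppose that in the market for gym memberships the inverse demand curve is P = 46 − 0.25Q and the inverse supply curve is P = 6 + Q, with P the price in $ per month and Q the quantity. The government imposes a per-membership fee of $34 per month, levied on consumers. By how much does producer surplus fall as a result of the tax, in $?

Inverting to Q(P) form: Qd = 184 − 4P; Qs = P − 6.
Without the tax, 184 − 4P = P − 6 gives 5P = 190, so P* = $38 and Q* = 32.
With the tax collected from consumers, demand (in seller-price terms) shifts: Qd = 184 − 4(P + 34).
Solving gives Q = 4.8 with consumers paying $44.8 and suppliers receiving $10.8 (the $34 wedge).
ΔPS is the trapezoid between Q = 4.8 and Q = 32 of height $27.2: ½ · (32 + 4.8) · 27.2 = $500.48.

Producer surplus falls by $500.48.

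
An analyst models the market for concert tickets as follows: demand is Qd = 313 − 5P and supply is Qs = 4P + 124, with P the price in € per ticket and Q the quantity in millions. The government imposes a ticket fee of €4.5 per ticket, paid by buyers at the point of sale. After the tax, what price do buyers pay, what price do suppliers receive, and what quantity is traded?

Buyers pay €23; suppliers receive €18.5; quantity = 198.

Before the tax: set 313 − 5P = 4P + 124 → P* = €21, Q* = 208.
With the tax collected from buyers, demand (in seller-price terms) shifts: Qd = 313 − 5(P + 4.5).
Solving gives Q = 198 with buyers paying €23 and suppliers receiving €18.5 (the €4.5 wedge).
The less price-elastic side of the market bears the larger share of a per-unit tax.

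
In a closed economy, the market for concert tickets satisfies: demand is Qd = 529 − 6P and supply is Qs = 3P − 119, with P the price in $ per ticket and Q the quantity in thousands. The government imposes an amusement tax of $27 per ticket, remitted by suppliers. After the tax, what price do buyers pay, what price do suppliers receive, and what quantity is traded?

Buyers pay $81; suppliers receive $54; quantity = 43.

Before the tax: set 529 − 6P = 3P − 119 → P* = $72, Q* = 97.
With the tax collected from suppliers, supply shifts: Qs = 3(P − 27) − 119.
Solving gives Q = 43 with buyers paying $81 and suppliers receiving $54 (the $27 wedge).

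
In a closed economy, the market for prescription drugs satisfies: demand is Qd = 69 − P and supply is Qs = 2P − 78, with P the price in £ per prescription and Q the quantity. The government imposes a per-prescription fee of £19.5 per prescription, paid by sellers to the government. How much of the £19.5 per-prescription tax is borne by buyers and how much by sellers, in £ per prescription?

Buyers bear £13 per prescription; sellers bear £6.5 per prescription.

Without the tax, 69 − P = 2P − 78 gives 3P = 147, so P* = £49 and Q* = 20.
With the tax collected from sellers, supply shifts: Qs = 2(P − 19.5) − 78.
Solving gives Q = 7 with buyers paying £62 and sellers receiving £42.5 (the £19.5 wedge).
Burden on buyers: £13; on sellers: £6.5. (They sum to £19.5.)
The less price-elastic side of the market bears the larger share of a per-unit tax.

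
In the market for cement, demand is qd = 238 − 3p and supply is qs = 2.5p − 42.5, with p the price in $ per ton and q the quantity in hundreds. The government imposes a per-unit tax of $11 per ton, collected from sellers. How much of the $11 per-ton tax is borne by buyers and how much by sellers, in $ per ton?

Buyers bear $5 per ton; sellers bear $6 per ton.

Without the tax, 238 − 3p = 2.5p − 42.5 gives 5.5p = 280.5, so p* = $51 and q* = 85.
With the tax collected from sellers, supply shifts: qs = 2.5(p − 11) − 42.5.
Solving gives q = 70 with buyers paying $56 and sellers receiving $45 (the $11 wedge).
Burden on buyers: $5; on sellers: $6. (They sum to $11.)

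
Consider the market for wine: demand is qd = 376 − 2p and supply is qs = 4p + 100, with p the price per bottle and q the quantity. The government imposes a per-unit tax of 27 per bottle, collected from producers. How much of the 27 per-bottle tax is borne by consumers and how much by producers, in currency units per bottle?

Without the tax, 376 − 2p = 4p + 100 gives 6p = 276, so p* = 46 and q* = 284.
With the tax collected from producers, supply shifts: qs = 4(p − 27) + 100.
Solving gives q = 248 with consumers paying 64 and producers receiving 37 (the 27 wedge).
Burden on consumers: 18; on producers: 9. (They sum to 27.)
The less price-elastic side of the market bears the larger share of a per-unit tax.

Consumers bear 18 per bottle; producers bear 9 per bottle.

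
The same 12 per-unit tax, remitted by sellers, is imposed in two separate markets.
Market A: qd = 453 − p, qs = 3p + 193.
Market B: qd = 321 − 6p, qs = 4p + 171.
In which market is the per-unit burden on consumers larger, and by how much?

Market A, by 4.2.

Market A: pre-tax p* = 65, q* = 388; post-tax q = 379; per-unit burden on consumers = 9.
Market B: pre-tax p* = 15, q* = 231; post-tax q = 202.2; per-unit burden on consumers = 4.8.
Difference: 9 vs 4.8 → market A is larger by 4.2.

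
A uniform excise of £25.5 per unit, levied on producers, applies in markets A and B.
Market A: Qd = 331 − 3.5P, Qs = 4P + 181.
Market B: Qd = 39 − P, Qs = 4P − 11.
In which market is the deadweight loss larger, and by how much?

Market A, by £346.8.

Market A: pre-tax P* = £20, Q* = 261; post-tax Q = 213.4; deadweight loss = £606.9.
Market B: pre-tax P* = £10, Q* = 29; post-tax Q = 8.6; deadweight loss = £260.1.
Difference: £606.9 vs £260.1 → market A is larger by £346.8.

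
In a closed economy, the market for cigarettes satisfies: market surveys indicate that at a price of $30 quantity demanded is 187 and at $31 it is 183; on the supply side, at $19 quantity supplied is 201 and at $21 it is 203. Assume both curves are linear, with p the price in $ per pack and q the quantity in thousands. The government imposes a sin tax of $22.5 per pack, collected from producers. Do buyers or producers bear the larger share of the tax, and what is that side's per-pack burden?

Producers bear the larger share: $18 per pack.

Demand slope: (183 − 187)/(31 − 30) = -4, so qd = 307 − 4p.
Supply slope: (203 − 201)/(21 − 19) = 1, so qs = p + 182.
Before the tax: set 307 − 4p = p + 182 → p* = $25, q* = 207.
With the tax collected from producers, supply shifts: qs = (p − 22.5) + 182.
Solving gives q = 189 with buyers paying $29.5 and producers receiving $7 (the $22.5 wedge).
Per-pack burden: buyers $4.5, producers $18.
Producers take the larger share because supply is less price-elastic here (demand slope 4 vs supply slope 1).
The less price-elastic side of the market bears the larger share of a per-unit tax.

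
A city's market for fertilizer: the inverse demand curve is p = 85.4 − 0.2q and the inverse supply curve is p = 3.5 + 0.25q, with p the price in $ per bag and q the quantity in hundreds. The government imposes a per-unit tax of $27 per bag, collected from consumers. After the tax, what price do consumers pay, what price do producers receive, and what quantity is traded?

Consumers pay $61; producers receive $34; quantity = 122.

Rewrite in direct form: qd = 427 − 5p and qs = 4p − 14.
Without the tax, 427 − 5p = 4p − 14 gives 9p = 441, so p* = $49 and q* = 182.
With the tax collected from consumers, demand (in seller-price terms) shifts: qd = 427 − 5(p + 27).
New equilibrium: consumers pay $61, producers receive $34, q = 122. (Wedge: pb − ps = 27.)
The less price-elastic side of the market bears the larger share of a per-unit tax.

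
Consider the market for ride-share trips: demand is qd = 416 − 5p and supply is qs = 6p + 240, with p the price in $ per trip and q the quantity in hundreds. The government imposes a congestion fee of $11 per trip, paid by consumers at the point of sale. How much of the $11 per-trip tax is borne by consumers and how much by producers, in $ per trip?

Without the tax, 416 − 5p = 6p + 240 gives 11p = 176, so p* = $16 and q* = 336.
With the tax collected from consumers, demand (in seller-price terms) shifts: qd = 416 − 5(p + 11).
Solving gives q = 306 with consumers paying $22 and producers receiving $11 (the $11 wedge).
Burden on consumers: $6; on producers: $5. (They sum to $11.)
The less price-elastic side of the market bears the larger share of a per-unit tax.

Consumers bear $6 per trip; producers bear $5 per trip.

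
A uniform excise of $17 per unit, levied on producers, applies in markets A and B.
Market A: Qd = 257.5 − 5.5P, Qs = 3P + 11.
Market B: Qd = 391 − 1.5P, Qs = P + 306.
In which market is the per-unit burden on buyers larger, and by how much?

Market B, by $0.8.

Market A: pre-tax P* = $29, Q* = 98; post-tax Q = 65; per-unit burden on buyers = $6.
Market B: pre-tax P* = $34, Q* = 340; post-tax Q = 329.8; per-unit burden on buyers = $6.8.
Difference: $6 vs $6.8 → market B is larger by $0.8.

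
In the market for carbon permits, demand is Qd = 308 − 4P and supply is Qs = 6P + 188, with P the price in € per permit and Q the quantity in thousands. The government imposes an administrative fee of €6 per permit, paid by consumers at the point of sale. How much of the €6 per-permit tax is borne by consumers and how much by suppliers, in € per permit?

Consumers bear €3.6 per permit; suppliers bear €2.4 per permit.

Without the tax, 308 − 4P = 6P + 188 gives 10P = 120, so P* = €12 and Q* = 260.
With the tax collected from consumers, demand (in seller-price terms) shifts: Qd = 308 − 4(P + 6).
Solving gives Q = 245.6 with consumers paying €15.6 and suppliers receiving €9.6 (the €6 wedge).
Burden on consumers: €3.6; on suppliers: €2.4. (They sum to €6.)
The less price-elastic side of the market bears the larger share of a per-unit tax.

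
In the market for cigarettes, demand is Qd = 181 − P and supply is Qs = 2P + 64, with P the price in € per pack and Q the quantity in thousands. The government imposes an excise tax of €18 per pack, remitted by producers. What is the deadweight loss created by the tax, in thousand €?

Before the tax: set 181 − P = 2P + 64 → P* = €39, Q* = 142.
With the tax collected from producers, supply shifts: Qs = 2(P − 18) + 64.
Solving gives Q = 130 with consumers paying €51 and producers receiving €33 (the €18 wedge).
Quantity falls by |ΔQ| = |142 − 130| = 12.
DWL = ½ · t · |ΔQ| = ½ · 18 · 12 = €108.

Deadweight loss = €108 thousand.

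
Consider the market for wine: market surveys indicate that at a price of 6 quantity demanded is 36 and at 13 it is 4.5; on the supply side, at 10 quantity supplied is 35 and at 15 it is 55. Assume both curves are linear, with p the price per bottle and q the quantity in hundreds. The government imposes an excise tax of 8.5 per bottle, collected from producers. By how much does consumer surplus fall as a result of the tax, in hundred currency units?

Demand slope: (4.5 − 36)/(13 − 6) = -4.5, so qd = 63 − 4.5p.
Supply slope: (55 − 35)/(15 − 10) = 4, so qs = 4p − 5.
Without the tax, 63 − 4.5p = 4p − 5 gives 8.5p = 68, so p* = 8 and q* = 27.
With the tax collected from producers, supply shifts: qs = 4(p − 8.5) − 5.
Solving gives q = 9 with consumers paying 12 and producers receiving 3.5 (the 8.5 wedge).
ΔCS is the trapezoid between Q = 9 and Q = 27 of height 4: ½ · (27 + 9) · 4 = 72.

Consumer surplus falls by 72 hundred.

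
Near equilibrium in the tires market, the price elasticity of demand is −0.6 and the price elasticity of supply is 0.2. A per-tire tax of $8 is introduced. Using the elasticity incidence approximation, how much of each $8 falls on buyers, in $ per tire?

Buyers bear ≈ $2 per tire.

Incidence ratio: buyers' share ≈ εs / (εs + |εd|) = 0.2 / (0.2 + 0.6) = 0.25.
So buyers bear ≈ 0.25 × $8 = $2; suppliers bear $6.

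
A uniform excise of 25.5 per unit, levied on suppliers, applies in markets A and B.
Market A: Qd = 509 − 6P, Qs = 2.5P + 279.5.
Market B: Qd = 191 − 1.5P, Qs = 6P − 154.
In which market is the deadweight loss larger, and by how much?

Market A: pre-tax P* = 27, Q* = 347; post-tax Q = 302; deadweight loss = 573.75.
Market B: pre-tax P* = 46, Q* = 122; post-tax Q = 91.4; deadweight loss = 390.15.
Difference: 573.75 vs 390.15 → market A is larger by 183.6.

Market A, by 183.6.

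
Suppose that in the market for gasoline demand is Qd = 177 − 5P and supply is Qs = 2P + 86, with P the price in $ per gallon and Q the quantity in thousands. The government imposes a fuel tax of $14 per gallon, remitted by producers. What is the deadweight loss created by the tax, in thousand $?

Before the tax: set 177 − 5P = 2P + 86 → P* = $13, Q* = 112.
With the tax collected from producers, supply shifts: Qs = 2(P − 14) + 86.
New equilibrium: buyers pay $17, producers receive $3, Q = 92. (Wedge: Pb − Ps = 14.)
Quantity falls by |ΔQ| = |112 − 92| = 20.
DWL = ½ · t · |ΔQ| = ½ · 14 · 20 = $140.

Deadweight loss = $140 thousand.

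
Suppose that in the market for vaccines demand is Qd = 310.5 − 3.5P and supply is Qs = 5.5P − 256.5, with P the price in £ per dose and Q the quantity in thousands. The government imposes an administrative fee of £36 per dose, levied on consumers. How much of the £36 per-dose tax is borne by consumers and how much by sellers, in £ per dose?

Consumers bear £22 per dose; sellers bear £14 per dose.

Without the tax, 310.5 − 3.5P = 5.5P − 256.5 gives 9P = 567, so P* = £63 and Q* = 90.
With the tax collected from consumers, demand (in seller-price terms) shifts: Qd = 310.5 − 3.5(P + 36).
Solving gives Q = 13 with consumers paying £85 and sellers receiving £49 (the £36 wedge).
Burden on consumers: £22; on sellers: £14. (They sum to £36.)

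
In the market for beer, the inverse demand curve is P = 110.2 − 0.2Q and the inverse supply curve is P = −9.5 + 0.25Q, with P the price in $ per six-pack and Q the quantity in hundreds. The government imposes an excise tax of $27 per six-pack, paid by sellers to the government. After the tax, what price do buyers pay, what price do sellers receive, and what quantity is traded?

Buyers pay $69; sellers receive $42; quantity = 206.

Rewrite in direct form: Qd = 551 − 5P and Qs = 4P + 38.
Before the tax: set 551 − 5P = 4P + 38 → P* = $57, Q* = 266.
With the tax collected from sellers, supply shifts: Qs = 4(P − 27) + 38.
New equilibrium: buyers pay $69, sellers receive $42, Q = 206. (Wedge: Pb − Ps = 27.)
The less price-elastic side of the market bears the larger share of a per-unit tax.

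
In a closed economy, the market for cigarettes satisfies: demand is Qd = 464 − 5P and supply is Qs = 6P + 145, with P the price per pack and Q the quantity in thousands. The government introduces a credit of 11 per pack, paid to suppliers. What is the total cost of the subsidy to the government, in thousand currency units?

Without the subsidy, 464 − 5P = 6P + 145 gives 11P = 319, so P* = 29 and Q* = 319.
With a per-unit subsidy paid to suppliers, each receives P + 11 per unit sold, so supply becomes Qs = 6(P + 11) + 145.
New equilibrium: buyers pay 23, suppliers receive 34, Q = 349. (Wedge: Pb − Ps = −11.)
Outlay = t · Q = 11 · 349 = 3839.

Government outlay = 3839 thousand.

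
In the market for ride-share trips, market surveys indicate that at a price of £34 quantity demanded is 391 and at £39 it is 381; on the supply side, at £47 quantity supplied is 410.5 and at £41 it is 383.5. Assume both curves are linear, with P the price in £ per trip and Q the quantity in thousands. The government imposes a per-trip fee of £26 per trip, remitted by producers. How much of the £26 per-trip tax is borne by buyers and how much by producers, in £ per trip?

Demand slope: (381 − 391)/(39 − 34) = -2, so Qd = 459 − 2P.
Supply slope: (383.5 − 410.5)/(41 − 47) = 4.5, so Qs = 4.5P + 199.
Without the tax, 459 − 2P = 4.5P + 199 gives 6.5P = 260, so P* = £40 and Q* = 379.
With the tax collected from producers, supply shifts: Qs = 4.5(P − 26) + 199.
Solving gives Q = 343 with buyers paying £58 and producers receiving £32 (the £26 wedge).
Burden on buyers: £18; on producers: £8. (They sum to £26.)
The less price-elastic side of the market bears the larger share of a per-unit tax.

Buyers bear £18 per trip; producers bear £8 per trip.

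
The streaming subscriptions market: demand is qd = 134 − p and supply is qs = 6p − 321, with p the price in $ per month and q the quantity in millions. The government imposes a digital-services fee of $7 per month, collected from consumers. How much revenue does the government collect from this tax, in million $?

Tax revenue = $441 million.

Before the tax: set 134 − p = 6p − 321 → p* = $65, q* = 69.
With the tax collected from consumers, demand (in seller-price terms) shifts: qd = 134 − (p + 7).
Solving gives q = 63 with consumers paying $71 and producers receiving $64 (the $7 wedge).
Revenue = t · Q = 7 · 63 = $441.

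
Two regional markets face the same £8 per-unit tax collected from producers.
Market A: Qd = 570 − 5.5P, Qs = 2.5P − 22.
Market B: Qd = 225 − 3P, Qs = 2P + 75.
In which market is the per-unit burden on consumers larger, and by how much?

Market A: pre-tax P* = £74, Q* = 163; post-tax Q = 149.25; per-unit burden on consumers = £2.5.
Market B: pre-tax P* = £30, Q* = 135; post-tax Q = 125.4; per-unit burden on consumers = £3.2.
Difference: £2.5 vs £3.2 → market B is larger by £0.7.

Market B, by £0.7.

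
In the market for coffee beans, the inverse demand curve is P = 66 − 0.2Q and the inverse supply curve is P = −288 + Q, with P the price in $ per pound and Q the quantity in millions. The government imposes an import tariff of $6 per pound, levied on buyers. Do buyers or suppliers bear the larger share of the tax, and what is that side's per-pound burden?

Suppliers bear the larger share: $5 per pound.

Inverting to Q(P) form: Qd = 330 − 5P; Qs = P + 288.
Without the tax, 330 − 5P = P + 288 gives 6P = 42, so P* = $7 and Q* = 295.
With the tax collected from buyers, demand (in seller-price terms) shifts: Qd = 330 − 5(P + 6).
New equilibrium: buyers pay $8, suppliers receive $2, Q = 290. (Wedge: Pb − Ps = 6.)
Per-pound burden: buyers $1, suppliers $5.
Suppliers take the larger share because supply is less price-elastic here (demand slope 5 vs supply slope 1).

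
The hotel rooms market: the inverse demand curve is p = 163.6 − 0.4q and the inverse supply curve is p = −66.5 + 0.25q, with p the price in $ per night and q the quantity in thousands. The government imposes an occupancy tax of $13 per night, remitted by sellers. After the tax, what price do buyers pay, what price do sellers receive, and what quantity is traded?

Buyers pay $30; sellers receive $17; quantity = 334.

Inverting to q(p) form: qd = 409 − 2.5p; qs = 4p + 266.
Without the tax, 409 − 2.5p = 4p + 266 gives 6.5p = 143, so p* = $22 and q* = 354.
With the tax collected from sellers, supply shifts: qs = 4(p − 13) + 266.
Solving gives q = 334 with buyers paying $30 and sellers receiving $17 (the $13 wedge).
The less price-elastic side of the market bears the larger share of a per-unit tax.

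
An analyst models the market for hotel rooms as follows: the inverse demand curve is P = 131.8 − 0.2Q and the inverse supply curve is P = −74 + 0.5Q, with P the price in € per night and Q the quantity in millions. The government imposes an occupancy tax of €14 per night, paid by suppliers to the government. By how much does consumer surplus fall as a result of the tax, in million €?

Consumer surplus falls by €1136 million.

Inverting to Q(P) form: Qd = 659 − 5P; Qs = 2P + 148.
Before the tax: set 659 − 5P = 2P + 148 → P* = €73, Q* = 294.
With the tax collected from suppliers, supply shifts: Qs = 2(P − 14) + 148.
New equilibrium: consumers pay €77, suppliers receive €63, Q = 274. (Wedge: Pb − Ps = 14.)
ΔCS is the trapezoid between Q = 274 and Q = 294 of height €4: ½ · (294 + 274) · 4 = €1136.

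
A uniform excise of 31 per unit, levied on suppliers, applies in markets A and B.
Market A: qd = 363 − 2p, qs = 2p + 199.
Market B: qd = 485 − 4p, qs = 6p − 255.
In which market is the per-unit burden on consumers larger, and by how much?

Market B, by 3.1.

Market A: pre-tax p* = 41, q* = 281; post-tax q = 250; per-unit burden on consumers = 15.5.
Market B: pre-tax p* = 74, q* = 189; post-tax q = 114.6; per-unit burden on consumers = 18.6.
Difference: 15.5 vs 18.6 → market B is larger by 3.1.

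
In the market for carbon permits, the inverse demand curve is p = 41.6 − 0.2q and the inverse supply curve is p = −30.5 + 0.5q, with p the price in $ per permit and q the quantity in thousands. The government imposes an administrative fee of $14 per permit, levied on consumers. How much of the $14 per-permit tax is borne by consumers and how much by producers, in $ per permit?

Rewrite in direct form: qd = 208 − 5p and qs = 2p + 61.
Without the tax, 208 − 5p = 2p + 61 gives 7p = 147, so p* = $21 and q* = 103.
With the tax collected from consumers, demand (in seller-price terms) shifts: qd = 208 − 5(p + 14).
New equilibrium: consumers pay $25, producers receive $11, q = 83. (Wedge: pb − ps = 14.)
Burden on consumers: $4; on producers: $10. (They sum to $14.)
The less price-elastic side of the market bears the larger share of a per-unit tax.

Consumers bear $4 per permit; producers bear $10 per permit.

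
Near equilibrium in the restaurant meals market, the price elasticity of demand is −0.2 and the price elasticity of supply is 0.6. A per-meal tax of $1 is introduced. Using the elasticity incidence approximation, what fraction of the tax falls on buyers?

Incidence ratio: buyers' share ≈ εs / (εs + |εd|) = 0.6 / (0.6 + 0.2) = 0.75.
Supply is the more elastic side, so buyers bear the larger share.

Buyers' share ≈ 0.75.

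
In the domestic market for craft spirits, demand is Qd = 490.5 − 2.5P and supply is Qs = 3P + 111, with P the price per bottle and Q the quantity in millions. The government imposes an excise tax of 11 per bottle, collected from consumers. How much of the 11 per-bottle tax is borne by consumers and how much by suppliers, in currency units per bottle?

Without the tax, 490.5 − 2.5P = 3P + 111 gives 5.5P = 379.5, so P* = 69 and Q* = 318.
With the tax collected from consumers, demand (in seller-price terms) shifts: Qd = 490.5 − 2.5(P + 11).
New equilibrium: consumers pay 75, suppliers receive 64, Q = 303. (Wedge: Pb − Ps = 11.)
Burden on consumers: 6; on suppliers: 5. (They sum to 11.)
The less price-elastic side of the market bears the larger share of a per-unit tax.

Consumers bear 6 per bottle; suppliers bear 5 per bottle.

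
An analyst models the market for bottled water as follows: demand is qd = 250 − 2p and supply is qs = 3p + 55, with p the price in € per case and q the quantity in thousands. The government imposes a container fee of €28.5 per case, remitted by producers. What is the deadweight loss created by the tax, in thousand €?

Before the tax: set 250 − 2p = 3p + 55 → p* = €39, q* = 172.
With the tax collected from producers, supply shifts: qs = 3(p − 28.5) + 55.
New equilibrium: consumers pay €56.1, producers receive €27.6, q = 137.8. (Wedge: pb − ps = 28.5.)
Quantity falls by |ΔQ| = |172 − 137.8| = 34.2.
DWL = ½ · t · |ΔQ| = ½ · 28.5 · 34.2 = €487.35.

Deadweight loss = €487.35 thousand.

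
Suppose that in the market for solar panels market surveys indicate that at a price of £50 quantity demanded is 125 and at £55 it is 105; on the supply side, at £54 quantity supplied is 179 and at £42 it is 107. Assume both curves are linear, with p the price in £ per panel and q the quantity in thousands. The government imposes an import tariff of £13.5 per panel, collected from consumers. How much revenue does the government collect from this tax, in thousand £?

Demand slope: (105 − 125)/(55 − 50) = -4, so qd = 325 − 4p.
Supply slope: (107 − 179)/(42 − 54) = 6, so qs = 6p − 145.
Before the tax: set 325 − 4p = 6p − 145 → p* = £47, q* = 137.
With the tax collected from consumers, demand (in seller-price terms) shifts: qd = 325 − 4(p + 13.5).
New equilibrium: consumers pay £55.1, suppliers receive £41.6, q = 104.6. (Wedge: pb − ps = 13.5.)
Revenue = t · Q = 13.5 · 104.6 = £1412.1.

Tax revenue = £1412.1 thousand.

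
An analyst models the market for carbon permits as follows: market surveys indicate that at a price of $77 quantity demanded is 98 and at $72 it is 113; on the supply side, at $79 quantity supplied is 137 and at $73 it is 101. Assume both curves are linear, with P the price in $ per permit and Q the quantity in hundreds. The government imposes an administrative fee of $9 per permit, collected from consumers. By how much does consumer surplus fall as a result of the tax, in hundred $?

Consumer surplus falls by $588 hundred.

Demand slope: (113 − 98)/(72 − 77) = -3, so Qd = 329 − 3P.
Supply slope: (101 − 137)/(73 − 79) = 6, so Qs = 6P − 337.
Before the tax: set 329 − 3P = 6P − 337 → P* = $74, Q* = 107.
With the tax collected from consumers, demand (in seller-price terms) shifts: Qd = 329 − 3(P + 9).
Solving gives Q = 89 with consumers paying $80 and suppliers receiving $71 (the $9 wedge).
ΔCS is the trapezoid between Q = 89 and Q = 107 of height $6: ½ · (107 + 89) · 6 = $588.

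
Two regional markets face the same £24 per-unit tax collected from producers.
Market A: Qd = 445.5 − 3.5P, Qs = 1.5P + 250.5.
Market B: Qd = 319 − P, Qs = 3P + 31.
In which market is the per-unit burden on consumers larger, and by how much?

Market A: pre-tax P* = £39, Q* = 309; post-tax Q = 283.8; per-unit burden on consumers = £7.2.
Market B: pre-tax P* = £72, Q* = 247; post-tax Q = 229; per-unit burden on consumers = £18.
Difference: £7.2 vs £18 → market B is larger by £10.8.

Market B, by £10.8.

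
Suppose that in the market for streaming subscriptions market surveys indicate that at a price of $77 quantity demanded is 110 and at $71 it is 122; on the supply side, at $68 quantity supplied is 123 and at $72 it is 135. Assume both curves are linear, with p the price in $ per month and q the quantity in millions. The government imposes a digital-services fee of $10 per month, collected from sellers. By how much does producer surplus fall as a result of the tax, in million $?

Producer surplus falls by $480 million.

Demand slope: (122 − 110)/(71 − 77) = -2, so qd = 264 − 2p.
Supply slope: (135 − 123)/(72 − 68) = 3, so qs = 3p − 81.
Without the tax, 264 − 2p = 3p − 81 gives 5p = 345, so p* = $69 and q* = 126.
With the tax collected from sellers, supply shifts: qs = 3(p − 10) − 81.
New equilibrium: consumers pay $75, sellers receive $65, q = 114. (Wedge: pb − ps = 10.)
ΔPS is the trapezoid between Q = 114 and Q = 126 of height $4: ½ · (126 + 114) · 4 = $480.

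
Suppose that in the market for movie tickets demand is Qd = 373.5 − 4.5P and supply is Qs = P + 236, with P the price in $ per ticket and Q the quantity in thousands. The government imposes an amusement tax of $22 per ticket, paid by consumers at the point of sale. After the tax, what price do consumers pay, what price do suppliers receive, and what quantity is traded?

Consumers pay $29; suppliers receive $7; quantity = 243.

Before the tax: set 373.5 − 4.5P = P + 236 → P* = $25, Q* = 261.
With the tax collected from consumers, demand (in seller-price terms) shifts: Qd = 373.5 − 4.5(P + 22).
Solving gives Q = 243 with consumers paying $29 and suppliers receiving $7 (the $22 wedge).
The less price-elastic side of the market bears the larger share of a per-unit tax.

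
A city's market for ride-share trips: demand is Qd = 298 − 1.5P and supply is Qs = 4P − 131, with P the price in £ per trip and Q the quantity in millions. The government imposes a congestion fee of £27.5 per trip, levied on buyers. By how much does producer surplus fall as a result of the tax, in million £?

Producer surplus falls by £1245 million.

Before the tax: set 298 − 1.5P = 4P − 131 → P* = £78, Q* = 181.
With the tax collected from buyers, demand (in seller-price terms) shifts: Qd = 298 − 1.5(P + 27.5).
New equilibrium: buyers pay £98, producers receive £70.5, Q = 151. (Wedge: Pb − Ps = 27.5.)
ΔPS is the trapezoid between Q = 151 and Q = 181 of height £7.5: ½ · (181 + 151) · 7.5 = £1245.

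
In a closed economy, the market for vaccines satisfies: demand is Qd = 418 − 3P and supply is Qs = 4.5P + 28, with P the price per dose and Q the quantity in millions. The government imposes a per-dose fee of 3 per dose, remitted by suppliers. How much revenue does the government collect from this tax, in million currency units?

Tax revenue = 769.8 million.

Without the tax, 418 − 3P = 4.5P + 28 gives 7.5P = 390, so P* = 52 and Q* = 262.
With the tax collected from suppliers, supply shifts: Qs = 4.5(P − 3) + 28.
Solving gives Q = 256.6 with buyers paying 53.8 and suppliers receiving 50.8 (the 3 wedge).
Revenue = t · Q = 3 · 256.6 = 769.8.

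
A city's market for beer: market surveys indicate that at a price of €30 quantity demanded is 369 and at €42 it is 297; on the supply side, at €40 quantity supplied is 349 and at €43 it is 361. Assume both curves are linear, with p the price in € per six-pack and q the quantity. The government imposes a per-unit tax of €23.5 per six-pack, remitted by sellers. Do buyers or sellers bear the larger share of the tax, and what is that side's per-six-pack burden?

Sellers bear the larger share: €14.1 per six-pack.

Demand slope: (297 − 369)/(42 − 30) = -6, so qd = 549 − 6p.
Supply slope: (361 − 349)/(43 − 40) = 4, so qs = 4p + 189.
Without the tax, 549 − 6p = 4p + 189 gives 10p = 360, so p* = €36 and q* = 333.
With the tax collected from sellers, supply shifts: qs = 4(p − 23.5) + 189.
Solving gives q = 276.6 with buyers paying €45.4 and sellers receiving €21.9 (the €23.5 wedge).
Per-six-pack burden: buyers €9.4, sellers €14.1.
Sellers take the larger share because supply is less price-elastic here (demand slope 6 vs supply slope 4).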